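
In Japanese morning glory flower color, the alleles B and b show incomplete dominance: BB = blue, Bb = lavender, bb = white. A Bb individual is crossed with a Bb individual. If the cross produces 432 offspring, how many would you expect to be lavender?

Punnett square for Bb × Bb:
Offspring genotypes: 1 BB, 2 Bb, 1 bb
Phenotype counts: 1 blue, 2 lavender, 1 white
lavender: 2 out of 4 → fraction 1/2
Expected count = 1/2 × 432 = 216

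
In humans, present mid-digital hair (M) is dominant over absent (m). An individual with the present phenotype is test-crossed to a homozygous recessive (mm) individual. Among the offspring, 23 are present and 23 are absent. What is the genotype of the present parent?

Test cross: ? × mm
Offspring: 23 present, 23 absent — approximately 1:1.
A 1:1 ratio in a test cross indicates the unknown parent is heterozygous (Mm).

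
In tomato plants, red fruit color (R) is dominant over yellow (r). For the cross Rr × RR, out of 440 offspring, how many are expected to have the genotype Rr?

Punnett square for Rr × RR:
Offspring genotypes: 2 RR, 2 Rr
Total offspring: 4
Count with target: 2
Probability: 2/4 = 1/2
Expected count = 1/2 × 440 = 220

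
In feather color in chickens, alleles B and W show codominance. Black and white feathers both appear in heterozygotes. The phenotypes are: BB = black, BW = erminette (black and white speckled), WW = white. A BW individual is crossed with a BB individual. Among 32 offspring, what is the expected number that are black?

Punnett square for BW × BB:
Offspring genotypes: 2 BB, 2 BW
Phenotype counts: 2 black, 2 erminette (black and white speckled)
black: 2 out of 4 → fraction 1/2
Expected count = 1/2 × 32 = 16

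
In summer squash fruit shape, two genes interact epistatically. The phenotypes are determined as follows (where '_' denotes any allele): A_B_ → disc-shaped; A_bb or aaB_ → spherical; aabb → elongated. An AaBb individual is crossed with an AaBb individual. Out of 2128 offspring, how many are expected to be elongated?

Cross: AaBb × AaBb — consider each gene separately:
A gene: Aa × Aa → 1 AA, 2 Aa, 1 aa → 3 A_ : 1 aa (out of 4)
B gene: Bb × Bb → 1 BB, 2 Bb, 1 bb → 3 B_ : 1 bb (out of 4)
Genotype classes (out of 4 × 4 = 16): A_B_ = 3×3 = 9; A_bb = 3×1 = 3; aaB_ = 1×3 = 3; aabb = 1×1 = 1
Apply the phenotype rules: A_B_ (9) → disc-shaped; A_bb (3) + aaB_ (3) → spherical; aabb (1) → elongated
Phenotype counts (out of 16): 9 disc-shaped, 6 spherical, 1 elongated
elongated: 1 out of 16 → fraction 1/16
Expected count = 1/16 × 2128 = 133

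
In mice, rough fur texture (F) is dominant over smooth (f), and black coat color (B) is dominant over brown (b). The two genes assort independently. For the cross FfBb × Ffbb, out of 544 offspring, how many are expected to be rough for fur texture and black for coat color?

Dihybrid cross FfBb × Ffbb — consider each gene separately:
fur texture: Ff × Ff → 1 FF, 2 Ff, 1 ff → 3 F_ : 1 ff (out of 4)
coat color: Bb × bb → 2 Bb, 2 bb → 2 B_ : 2 bb (out of 4)
Looking for: rough (F_) and black (B_)
P(rough) = 3/4, P(black) = 2/4
P(both) = 3/4 × 2/4 = 6/16 = 3/8
Expected count = 3/8 × 544 = 204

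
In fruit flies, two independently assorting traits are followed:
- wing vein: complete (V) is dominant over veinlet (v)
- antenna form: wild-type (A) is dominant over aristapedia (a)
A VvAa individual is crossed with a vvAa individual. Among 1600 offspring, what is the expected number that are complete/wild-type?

Dihybrid cross VvAa × vvAa — consider each gene separately:
wing vein: Vv × vv → 2 Vv, 2 vv → 2 V_ : 2 vv (out of 4)
antenna form: Aa × Aa → 1 AA, 2 Aa, 1 aa → 3 A_ : 1 aa (out of 4)
Combine (counts out of 4 × 4 = 16): complete/wild-type (V_A_) = 2×3 = 6; complete/aristapedia (V_aa) = 2×1 = 2; veinlet/wild-type (vvA_) = 2×3 = 6; veinlet/aristapedia (vvaa) = 2×1 = 2
Phenotype counts (out of 16): 6 complete/wild-type, 2 complete/aristapedia, 6 veinlet/wild-type, 2 veinlet/aristapedia
complete/wild-type: 6 out of 16 → fraction 3/8
Expected count = 3/8 × 1600 = 600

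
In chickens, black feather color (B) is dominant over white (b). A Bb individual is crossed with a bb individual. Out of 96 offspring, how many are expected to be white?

Punnett square for Bb × bb:
Offspring genotypes: 2 Bb, 2 bb
black: 2, white: 2
white: 2 out of 4 → fraction 1/2
Expected count = 1/2 × 96 = 48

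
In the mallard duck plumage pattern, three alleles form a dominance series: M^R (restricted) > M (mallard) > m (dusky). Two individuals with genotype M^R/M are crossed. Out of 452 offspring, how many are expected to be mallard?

Cross: M^R/M × M^R/M
Allele dominance: M^R > M > m
Offspring genotypes: 1 M^R/M^R, 2 M^R/M, 1 M/M
Phenotype counts: 3 restricted, 1 mallard
mallard: 1 out of 4 → fraction 1/4
Expected count = 1/4 × 452 = 113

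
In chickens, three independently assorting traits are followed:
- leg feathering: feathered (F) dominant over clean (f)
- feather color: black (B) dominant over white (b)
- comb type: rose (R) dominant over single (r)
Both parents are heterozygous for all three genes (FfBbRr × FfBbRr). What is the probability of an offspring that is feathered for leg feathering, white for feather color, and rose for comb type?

Trihybrid cross: FfBbRr × FfBbRr
Each trait segregates independently with a 3:1 phenotypic ratio, so each gene contributes 3/4 (dominant) or 1/4 (recessive).
Target: feathered (leg feathering), white (feather color), rose (comb type)
Probability = product of independent per-trait probabilities
= 3/4 × 1/4 × 3/4 = 9/64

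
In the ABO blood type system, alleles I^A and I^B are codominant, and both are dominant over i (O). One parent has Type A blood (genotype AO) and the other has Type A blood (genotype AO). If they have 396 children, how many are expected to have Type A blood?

Cross: AO × AO
Possible offspring genotypes: 1 AA, 2 AO, 1 OO
Blood type counts: 3 Type A, 1 Type O
Probability of Type A: 3/4
Expected count = 3/4 × 396 = 297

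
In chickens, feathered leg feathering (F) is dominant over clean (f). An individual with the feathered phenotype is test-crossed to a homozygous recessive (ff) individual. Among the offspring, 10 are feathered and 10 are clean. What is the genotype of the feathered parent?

Test cross: ? × ff
Offspring: 10 feathered, 10 clean — approximately 1:1.
A 1:1 ratio in a test cross indicates the unknown parent is heterozygous (Ff).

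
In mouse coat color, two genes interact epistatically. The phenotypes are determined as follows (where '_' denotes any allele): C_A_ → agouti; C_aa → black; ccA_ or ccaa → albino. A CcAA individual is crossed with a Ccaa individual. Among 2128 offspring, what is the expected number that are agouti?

Cross: CcAA × Ccaa — consider each gene separately:
C gene: Cc × Cc → 1 CC, 2 Cc, 1 cc → 3 C_ : 1 cc (out of 4)
A gene: AA × aa → 4 Aa → 4 A_ (out of 4)
Genotype classes (out of 4 × 4 = 16): C_A_ = 3×4 = 12; ccA_ = 1×4 = 4
Apply the phenotype rules: C_A_ (12) → agouti; ccA_ (4) → albino
Phenotype counts (out of 16): 12 agouti, 4 albino
agouti: 12 out of 16 → fraction 3/4
Expected count = 3/4 × 2128 = 1596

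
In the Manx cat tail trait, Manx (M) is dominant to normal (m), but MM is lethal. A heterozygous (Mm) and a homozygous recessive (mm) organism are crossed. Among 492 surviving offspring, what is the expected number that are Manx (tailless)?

Cross: Mm × mm
Punnett square offspring (before lethality): 2 Mm, 2 mm
No MM offspring are produced in this cross.
Manx (tailless): 2 out of 4 → fraction 1/2
Expected count = 1/2 × 492 = 246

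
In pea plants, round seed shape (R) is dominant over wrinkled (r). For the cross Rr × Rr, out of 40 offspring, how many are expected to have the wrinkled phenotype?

Punnett square for Rr × Rr:
Offspring genotypes: 1 RR, 2 Rr, 1 rr
Total offspring: 4
Count with target: 1
Probability: 1/4
Expected count = 1/4 × 40 = 10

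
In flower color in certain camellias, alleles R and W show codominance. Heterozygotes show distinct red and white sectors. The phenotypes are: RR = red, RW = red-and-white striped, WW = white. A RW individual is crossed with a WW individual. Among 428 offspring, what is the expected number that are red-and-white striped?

Punnett square for RW × WW:
Offspring genotypes: 2 RW, 2 WW
Phenotype counts: 2 red-and-white striped, 2 white
red-and-white striped: 2 out of 4 → fraction 1/2
Expected count = 1/2 × 428 = 214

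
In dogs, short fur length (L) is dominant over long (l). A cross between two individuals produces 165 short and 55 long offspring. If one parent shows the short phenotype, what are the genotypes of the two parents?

Observed offspring: 165 short, 55 long
The observed ratio simplifies to 3:1. Long (ll) offspring appear, so each parent must contribute one l allele. The parent stated to show short carries L, so it is Ll. The other parent is then either Ll or ll: Ll × ll would give a 1:1 split, whereas Ll × Ll gives 3:1 — matching the data. So both parents are heterozygous (Ll × Ll).
Parent genotypes: Ll × Ll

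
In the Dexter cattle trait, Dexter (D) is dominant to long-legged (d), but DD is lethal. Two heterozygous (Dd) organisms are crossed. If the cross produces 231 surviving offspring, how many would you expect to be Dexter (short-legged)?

Cross: Dd × Dd
Punnett square offspring (before lethality): 1 DD, 2 Dd, 1 dd
The DD genotype is lethal (embryos die); surviving offspring: 2 Dd, 1 dd
Dexter (short-legged): 2 out of 3 → fraction 2/3
Expected count = 2/3 × 231 = 154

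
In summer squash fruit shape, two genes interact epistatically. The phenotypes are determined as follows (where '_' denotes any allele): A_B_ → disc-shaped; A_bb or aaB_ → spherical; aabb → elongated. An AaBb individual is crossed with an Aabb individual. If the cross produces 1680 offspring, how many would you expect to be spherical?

Cross: AaBb × Aabb — consider each gene separately:
A gene: Aa × Aa → 1 AA, 2 Aa, 1 aa → 3 A_ : 1 aa (out of 4)
B gene: Bb × bb → 2 Bb, 2 bb → 2 B_ : 2 bb (out of 4)
Genotype classes (out of 4 × 4 = 16): A_B_ = 3×2 = 6; A_bb = 3×2 = 6; aaB_ = 1×2 = 2; aabb = 1×2 = 2
Apply the phenotype rules: A_B_ (6) → disc-shaped; A_bb (6) + aaB_ (2) → spherical; aabb (2) → elongated
Phenotype counts (out of 16): 6 disc-shaped, 8 spherical, 2 elongated
spherical: 8 out of 16 → fraction 1/2
Expected count = 1/2 × 1680 = 840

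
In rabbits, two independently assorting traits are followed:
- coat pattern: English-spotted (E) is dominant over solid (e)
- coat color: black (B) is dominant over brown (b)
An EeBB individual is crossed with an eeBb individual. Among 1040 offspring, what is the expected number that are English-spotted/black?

Dihybrid cross EeBB × eeBb — consider each gene separately:
coat pattern: Ee × ee → 2 Ee, 2 ee → 2 E_ : 2 ee (out of 4)
coat color: BB × Bb → 2 BB, 2 Bb → 4 B_ (out of 4)
Combine (counts out of 4 × 4 = 16): English-spotted/black (E_B_) = 2×4 = 8; solid/black (eeB_) = 2×4 = 8
Phenotype counts (out of 16): 8 English-spotted/black, 8 solid/black
English-spotted/black: 8 out of 16 → fraction 1/2
Expected count = 1/2 × 1040 = 520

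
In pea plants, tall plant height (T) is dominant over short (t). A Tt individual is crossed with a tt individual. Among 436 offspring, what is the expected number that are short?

Punnett square for Tt × tt:
Offspring genotypes: 2 Tt, 2 tt
tall: 2, short: 2
short: 2 out of 4 → fraction 1/2
Expected count = 1/2 × 436 = 218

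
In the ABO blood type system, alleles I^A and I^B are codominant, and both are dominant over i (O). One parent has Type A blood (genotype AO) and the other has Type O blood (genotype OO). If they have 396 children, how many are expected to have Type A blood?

Cross: AO × OO
Possible offspring genotypes: 2 AO, 2 OO
Blood type counts: 2 Type A, 2 Type O
Probability of Type A: 2/4 = 1/2
Expected count = 1/2 × 396 = 198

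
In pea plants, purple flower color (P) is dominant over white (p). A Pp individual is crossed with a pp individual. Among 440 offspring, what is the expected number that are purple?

Punnett square for Pp × pp:
Offspring genotypes: 2 Pp, 2 pp
purple: 2, white: 2
purple: 2 out of 4 → fraction 1/2
Expected count = 1/2 × 440 = 220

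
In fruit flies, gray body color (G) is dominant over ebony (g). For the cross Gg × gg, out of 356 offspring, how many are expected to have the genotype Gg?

Punnett square for Gg × gg:
Offspring genotypes: 2 Gg, 2 gg
Total offspring: 4
Count with target: 2
Probability: 2/4 = 1/2
Expected count = 1/2 × 356 = 178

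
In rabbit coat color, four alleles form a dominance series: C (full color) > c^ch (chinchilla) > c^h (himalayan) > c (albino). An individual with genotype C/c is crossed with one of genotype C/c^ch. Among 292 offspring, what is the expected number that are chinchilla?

Cross: C/c × C/c^ch
Allele dominance: C > c^ch > c^h > c
Offspring genotypes: 1 C/C, 1 C/c^ch, 1 C/c, 1 c^ch/c
Phenotype counts: 3 full color, 1 chinchilla
chinchilla: 1 out of 4 → fraction 1/4
Expected count = 1/4 × 292 = 73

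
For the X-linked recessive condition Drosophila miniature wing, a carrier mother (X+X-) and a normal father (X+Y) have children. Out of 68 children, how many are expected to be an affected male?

Cross: X+X- × X+Y
Offspring: 1 X+X+, 1 X+Y, 1 X+X-, 1 X-Y
Probability of an affected male: 1/4
Expected count = 1/4 × 68 = 17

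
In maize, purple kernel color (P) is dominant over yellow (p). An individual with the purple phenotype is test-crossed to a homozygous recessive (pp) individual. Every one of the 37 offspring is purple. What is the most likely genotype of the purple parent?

Test cross: ? × pp
All offspring are purple.
If the unknown parent were heterozygous (Pp), about half of 37 offspring would be yellow; none are. The unknown parent is most likely homozygous dominant (PP).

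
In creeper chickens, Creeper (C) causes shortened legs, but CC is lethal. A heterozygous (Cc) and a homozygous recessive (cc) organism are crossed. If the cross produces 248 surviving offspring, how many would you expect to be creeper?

Cross: Cc × cc
Punnett square offspring (before lethality): 2 Cc, 2 cc
No CC offspring are produced in this cross.
creeper: 2 out of 4 → fraction 1/2
Expected count = 1/2 × 248 = 124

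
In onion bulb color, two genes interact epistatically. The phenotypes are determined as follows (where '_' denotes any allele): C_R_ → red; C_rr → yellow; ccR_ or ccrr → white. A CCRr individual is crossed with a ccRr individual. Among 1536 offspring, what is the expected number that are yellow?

Cross: CCRr × ccRr — consider each gene separately:
C gene: CC × cc → 4 Cc → 4 C_ (out of 4)
R gene: Rr × Rr → 1 RR, 2 Rr, 1 rr → 3 R_ : 1 rr (out of 4)
Genotype classes (out of 4 × 4 = 16): C_R_ = 4×3 = 12; C_rr = 4×1 = 4
Apply the phenotype rules: C_R_ (12) → red; C_rr (4) → yellow
Phenotype counts (out of 16): 12 red, 4 yellow
yellow: 4 out of 16 → fraction 1/4
Expected count = 1/4 × 1536 = 384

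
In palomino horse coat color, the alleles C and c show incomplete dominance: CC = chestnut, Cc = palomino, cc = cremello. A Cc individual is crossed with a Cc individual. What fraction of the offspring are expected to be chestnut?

Punnett square for Cc × Cc:
Offspring genotypes: 1 CC, 2 Cc, 1 cc
Phenotype counts: 1 chestnut, 2 palomino, 1 cremello
chestnut: 1 out of 4
Probability: 1/4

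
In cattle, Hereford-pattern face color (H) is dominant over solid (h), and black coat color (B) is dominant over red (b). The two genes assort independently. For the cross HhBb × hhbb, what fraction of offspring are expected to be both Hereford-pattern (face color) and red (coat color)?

Dihybrid cross HhBb × hhbb — consider each gene separately:
face color: Hh × hh → 2 Hh, 2 hh → 2 H_ : 2 hh (out of 4)
coat color: Bb × bb → 2 Bb, 2 bb → 2 B_ : 2 bb (out of 4)
Looking for: Hereford-pattern (H_) and red (bb)
P(Hereford-pattern) = 2/4, P(red) = 2/4
P(both) = 2/4 × 2/4 = 4/16 = 1/4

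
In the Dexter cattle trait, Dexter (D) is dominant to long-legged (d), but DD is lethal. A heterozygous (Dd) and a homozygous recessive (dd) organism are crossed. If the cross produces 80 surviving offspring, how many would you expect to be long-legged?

Cross: Dd × dd
Punnett square offspring (before lethality): 2 Dd, 2 dd
No DD offspring are produced in this cross.
long-legged: 2 out of 4 → fraction 1/2
Expected count = 1/2 × 80 = 40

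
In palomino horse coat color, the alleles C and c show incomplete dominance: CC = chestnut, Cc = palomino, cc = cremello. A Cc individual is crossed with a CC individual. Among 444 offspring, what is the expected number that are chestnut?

Punnett square for Cc × CC:
Offspring genotypes: 2 CC, 2 Cc
Phenotype counts: 2 chestnut, 2 palomino
chestnut: 2 out of 4 → fraction 1/2
Expected count = 1/2 × 444 = 222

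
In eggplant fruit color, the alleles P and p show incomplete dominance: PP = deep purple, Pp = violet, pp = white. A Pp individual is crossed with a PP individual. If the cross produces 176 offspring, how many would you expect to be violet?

Punnett square for Pp × PP:
Offspring genotypes: 2 PP, 2 Pp
Phenotype counts: 2 deep purple, 2 violet
violet: 2 out of 4 → fraction 1/2
Expected count = 1/2 × 176 = 88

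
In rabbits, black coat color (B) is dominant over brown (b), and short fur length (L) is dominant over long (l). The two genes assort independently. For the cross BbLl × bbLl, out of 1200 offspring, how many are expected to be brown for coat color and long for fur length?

Dihybrid cross BbLl × bbLl — consider each gene separately:
coat color: Bb × bb → 2 Bb, 2 bb → 2 B_ : 2 bb (out of 4)
fur length: Ll × Ll → 1 LL, 2 Ll, 1 ll → 3 L_ : 1 ll (out of 4)
Looking for: brown (bb) and long (ll)
P(brown) = 2/4, P(long) = 1/4
P(both) = 2/4 × 1/4 = 2/16 = 1/8
Expected count = 1/8 × 1200 = 150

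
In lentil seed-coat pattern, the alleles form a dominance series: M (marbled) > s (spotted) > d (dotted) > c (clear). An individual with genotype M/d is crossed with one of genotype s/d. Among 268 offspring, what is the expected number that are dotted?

Cross: M/d × s/d
Allele dominance: M > s > d > c
Offspring genotypes: 1 M/s, 1 M/d, 1 s/d, 1 d/d
Phenotype counts: 2 marbled, 1 spotted, 1 dotted
dotted: 1 out of 4 → fraction 1/4
Expected count = 1/4 × 268 = 67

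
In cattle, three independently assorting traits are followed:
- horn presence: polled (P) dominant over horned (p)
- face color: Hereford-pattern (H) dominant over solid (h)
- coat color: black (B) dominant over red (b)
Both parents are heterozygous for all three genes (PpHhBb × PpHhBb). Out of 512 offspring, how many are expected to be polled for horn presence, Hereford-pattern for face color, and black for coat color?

Trihybrid cross: PpHhBb × PpHhBb
Each trait segregates independently with a 3:1 phenotypic ratio, so each gene contributes 3/4 (dominant) or 1/4 (recessive).
Target: polled (horn presence), Hereford-pattern (face color), black (coat color)
Probability = product of independent per-trait probabilities
= 3/4 × 3/4 × 3/4 = 27/64
Expected count = 27/64 × 512 = 216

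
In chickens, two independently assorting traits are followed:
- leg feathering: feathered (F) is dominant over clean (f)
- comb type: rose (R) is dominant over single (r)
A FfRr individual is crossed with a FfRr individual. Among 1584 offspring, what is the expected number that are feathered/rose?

Dihybrid cross FfRr × FfRr — consider each gene separately:
leg feathering: Ff × Ff → 1 FF, 2 Ff, 1 ff → 3 F_ : 1 ff (out of 4)
comb type: Rr × Rr → 1 RR, 2 Rr, 1 rr → 3 R_ : 1 rr (out of 4)
Combine (counts out of 4 × 4 = 16): feathered/rose (F_R_) = 3×3 = 9; feathered/single (F_rr) = 3×1 = 3; clean/rose (ffR_) = 1×3 = 3; clean/single (ffrr) = 1×1 = 1
Phenotype counts (out of 16): 9 feathered/rose, 3 feathered/single, 3 clean/rose, 1 clean/single
feathered/rose: 9 out of 16 → fraction 9/16
Expected count = 9/16 × 1584 = 891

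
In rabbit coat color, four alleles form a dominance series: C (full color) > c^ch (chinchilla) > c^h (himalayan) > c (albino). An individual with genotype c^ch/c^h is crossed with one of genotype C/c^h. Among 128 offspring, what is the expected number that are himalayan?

Cross: c^ch/c^h × C/c^h
Allele dominance: C > c^ch > c^h > c
Offspring genotypes: 1 C/c^ch, 1 c^ch/c^h, 1 C/c^h, 1 c^h/c^h
Phenotype counts: 2 full color, 1 chinchilla, 1 himalayan
himalayan: 1 out of 4 → fraction 1/4
Expected count = 1/4 × 128 = 32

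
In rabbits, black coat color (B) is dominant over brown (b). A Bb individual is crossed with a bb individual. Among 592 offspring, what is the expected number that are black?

Punnett square for Bb × bb:
Offspring genotypes: 2 Bb, 2 bb
black: 2, brown: 2
black: 2 out of 4 → fraction 1/2
Expected count = 1/2 × 592 = 296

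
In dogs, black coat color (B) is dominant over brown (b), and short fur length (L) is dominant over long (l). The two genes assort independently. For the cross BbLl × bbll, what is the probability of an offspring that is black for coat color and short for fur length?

Dihybrid cross BbLl × bbll — consider each gene separately:
coat color: Bb × bb → 2 Bb, 2 bb → 2 B_ : 2 bb (out of 4)
fur length: Ll × ll → 2 Ll, 2 ll → 2 L_ : 2 ll (out of 4)
Looking for: black (B_) and short (L_)
P(black) = 2/4, P(short) = 2/4
P(both) = 2/4 × 2/4 = 4/16 = 1/4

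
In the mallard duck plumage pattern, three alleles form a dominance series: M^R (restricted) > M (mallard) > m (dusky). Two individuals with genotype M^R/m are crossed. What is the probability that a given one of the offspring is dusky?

Cross: M^R/m × M^R/m
Allele dominance: M^R > M > m
Offspring genotypes: 1 M^R/M^R, 2 M^R/m, 1 m/m
Phenotype counts: 3 restricted, 1 dusky
dusky: 1 out of 4
Probability: 1/4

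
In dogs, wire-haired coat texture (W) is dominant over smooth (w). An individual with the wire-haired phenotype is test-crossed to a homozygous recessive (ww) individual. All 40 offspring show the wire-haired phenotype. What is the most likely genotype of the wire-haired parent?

Test cross: ? × ww
All offspring are wire-haired.
If the unknown parent were heterozygous (Ww), about half of 40 offspring would be smooth; none are. The unknown parent is most likely homozygous dominant (WW).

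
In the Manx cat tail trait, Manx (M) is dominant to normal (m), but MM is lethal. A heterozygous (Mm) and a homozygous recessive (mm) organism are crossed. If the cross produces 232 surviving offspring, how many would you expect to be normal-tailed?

Cross: Mm × mm
Punnett square offspring (before lethality): 2 Mm, 2 mm
No MM offspring are produced in this cross.
normal-tailed: 2 out of 4 → fraction 1/2
Expected count = 1/2 × 232 = 116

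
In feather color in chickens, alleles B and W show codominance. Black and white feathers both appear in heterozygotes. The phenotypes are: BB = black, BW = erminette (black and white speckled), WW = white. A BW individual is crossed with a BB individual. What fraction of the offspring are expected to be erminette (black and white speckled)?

Punnett square for BW × BB:
Offspring genotypes: 2 BB, 2 BW
Phenotype counts: 2 black, 2 erminette (black and white speckled)
erminette (black and white speckled): 2 out of 4
Probability: 2/4 = 1/2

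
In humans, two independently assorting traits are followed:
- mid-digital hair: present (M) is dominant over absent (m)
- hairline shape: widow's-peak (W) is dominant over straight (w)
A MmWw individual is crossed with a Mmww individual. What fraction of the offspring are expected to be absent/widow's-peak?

Dihybrid cross MmWw × Mmww — consider each gene separately:
mid-digital hair: Mm × Mm → 1 MM, 2 Mm, 1 mm → 3 M_ : 1 mm (out of 4)
hairline shape: Ww × ww → 2 Ww, 2 ww → 2 W_ : 2 ww (out of 4)
Combine (counts out of 4 × 4 = 16): present/widow's-peak (M_W_) = 3×2 = 6; present/straight (M_ww) = 3×2 = 6; absent/widow's-peak (mmW_) = 1×2 = 2; absent/straight (mmww) = 1×2 = 2
Phenotype counts (out of 16): 6 present/widow's-peak, 6 present/straight, 2 absent/widow's-peak, 2 absent/straight
absent/widow's-peak: 2 out of 16
Probability: 2/16 = 1/8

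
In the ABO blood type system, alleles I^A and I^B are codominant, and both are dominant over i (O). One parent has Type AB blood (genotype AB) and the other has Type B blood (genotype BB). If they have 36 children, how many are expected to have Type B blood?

Cross: AB × BB
Possible offspring genotypes: 2 AB, 2 BB
Blood type counts: 2 Type AB, 2 Type B
Probability of Type B: 2/4 = 1/2
Expected count = 1/2 × 36 = 18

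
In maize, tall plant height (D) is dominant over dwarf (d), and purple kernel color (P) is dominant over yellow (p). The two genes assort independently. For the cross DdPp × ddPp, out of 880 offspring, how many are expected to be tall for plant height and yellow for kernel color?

Dihybrid cross DdPp × ddPp — consider each gene separately:
plant height: Dd × dd → 2 Dd, 2 dd → 2 D_ : 2 dd (out of 4)
kernel color: Pp × Pp → 1 PP, 2 Pp, 1 pp → 3 P_ : 1 pp (out of 4)
Looking for: tall (D_) and yellow (pp)
P(tall) = 2/4, P(yellow) = 1/4
P(both) = 2/4 × 1/4 = 2/16 = 1/8
Expected count = 1/8 × 880 = 110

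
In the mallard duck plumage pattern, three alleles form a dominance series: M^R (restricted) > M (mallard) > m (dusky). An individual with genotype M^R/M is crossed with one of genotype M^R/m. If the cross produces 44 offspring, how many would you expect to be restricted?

Cross: M^R/M × M^R/m
Allele dominance: M^R > M > m
Offspring genotypes: 1 M^R/M^R, 1 M^R/m, 1 M^R/M, 1 M/m
Phenotype counts: 3 restricted, 1 mallard
restricted: 3 out of 4 → fraction 3/4
Expected count = 3/4 × 44 = 33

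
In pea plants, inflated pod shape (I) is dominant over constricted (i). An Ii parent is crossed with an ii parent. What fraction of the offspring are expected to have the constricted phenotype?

Punnett square for Ii × ii:
Offspring genotypes: 2 Ii, 2 ii
Total offspring: 4
Count with target: 2
Probability: 2/4 = 1/2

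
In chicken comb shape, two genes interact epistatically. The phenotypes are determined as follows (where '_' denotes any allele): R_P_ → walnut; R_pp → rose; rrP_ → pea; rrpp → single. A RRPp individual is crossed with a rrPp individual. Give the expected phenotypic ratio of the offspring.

Cross: RRPp × rrPp — consider each gene separately:
R gene: RR × rr → 4 Rr → 4 R_ (out of 4)
P gene: Pp × Pp → 1 PP, 2 Pp, 1 pp → 3 P_ : 1 pp (out of 4)
Genotype classes (out of 4 × 4 = 16): R_P_ = 4×3 = 12; R_pp = 4×1 = 4
Apply the phenotype rules: R_P_ (12) → walnut; R_pp (4) → rose
Phenotype counts (out of 16): 12 walnut, 4 rose
Ratio: 3 walnut : 1 rose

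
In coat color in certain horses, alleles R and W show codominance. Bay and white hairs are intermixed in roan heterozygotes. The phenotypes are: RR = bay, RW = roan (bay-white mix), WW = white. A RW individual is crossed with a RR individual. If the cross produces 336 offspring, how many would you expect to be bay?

Punnett square for RW × RR:
Offspring genotypes: 2 RR, 2 RW
Phenotype counts: 2 bay, 2 roan (bay-white mix)
bay: 2 out of 4 → fraction 1/2
Expected count = 1/2 × 336 = 168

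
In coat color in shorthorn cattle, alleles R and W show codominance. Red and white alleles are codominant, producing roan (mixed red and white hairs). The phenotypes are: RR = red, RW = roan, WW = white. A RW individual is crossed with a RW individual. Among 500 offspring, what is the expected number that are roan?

Punnett square for RW × RW:
Offspring genotypes: 1 RR, 2 RW, 1 WW
Phenotype counts: 1 red, 2 roan, 1 white
roan: 2 out of 4 → fraction 1/2
Expected count = 1/2 × 500 = 250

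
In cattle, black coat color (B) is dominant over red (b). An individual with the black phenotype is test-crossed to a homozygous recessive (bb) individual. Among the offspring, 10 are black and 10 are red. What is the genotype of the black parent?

Test cross: ? × bb
Offspring: 10 black, 10 red — approximately 1:1.
A 1:1 ratio in a test cross indicates the unknown parent is heterozygous (Bb).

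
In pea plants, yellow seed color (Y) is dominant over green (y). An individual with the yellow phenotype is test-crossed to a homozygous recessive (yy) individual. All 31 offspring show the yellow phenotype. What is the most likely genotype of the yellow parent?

Test cross: ? × yy
All offspring are yellow.
If the unknown parent were heterozygous (Yy), about half of 31 offspring would be green; none are. The unknown parent is most likely homozygous dominant (YY).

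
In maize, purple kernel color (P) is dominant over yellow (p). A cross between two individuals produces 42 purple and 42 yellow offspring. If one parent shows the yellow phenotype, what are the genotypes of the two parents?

Observed offspring: 42 purple, 42 yellow
The observed ratio simplifies to 1:1. One parent shows yellow, so its genotype must be pp. A 1:1 offspring split requires the other parent to be heterozygous (Pp).
Parent genotypes: pp × Pp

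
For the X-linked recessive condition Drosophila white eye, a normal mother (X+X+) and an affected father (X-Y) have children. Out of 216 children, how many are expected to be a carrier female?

Cross: X+X+ × X-Y
Offspring: 2 X+X-, 2 X+Y
Probability of a carrier female: 2/4 = 1/2
Expected count = 1/2 × 216 = 108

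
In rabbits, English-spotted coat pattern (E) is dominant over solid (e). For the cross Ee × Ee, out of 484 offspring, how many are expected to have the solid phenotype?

Punnett square for Ee × Ee:
Offspring genotypes: 1 EE, 2 Ee, 1 ee
Total offspring: 4
Count with target: 1
Probability: 1/4
Expected count = 1/4 × 484 = 121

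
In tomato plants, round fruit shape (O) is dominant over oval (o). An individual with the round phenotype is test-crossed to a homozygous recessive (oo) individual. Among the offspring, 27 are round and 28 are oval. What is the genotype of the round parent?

Test cross: ? × oo
Offspring: 27 round, 28 oval — approximately 1:1.
A 1:1 ratio in a test cross indicates the unknown parent is heterozygous (Oo).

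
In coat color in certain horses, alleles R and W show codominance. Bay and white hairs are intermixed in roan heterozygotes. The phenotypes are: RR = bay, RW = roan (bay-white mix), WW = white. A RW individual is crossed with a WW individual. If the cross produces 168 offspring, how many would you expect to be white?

Punnett square for RW × WW:
Offspring genotypes: 2 RW, 2 WW
Phenotype counts: 2 roan (bay-white mix), 2 white
white: 2 out of 4 → fraction 1/2
Expected count = 1/2 × 168 = 84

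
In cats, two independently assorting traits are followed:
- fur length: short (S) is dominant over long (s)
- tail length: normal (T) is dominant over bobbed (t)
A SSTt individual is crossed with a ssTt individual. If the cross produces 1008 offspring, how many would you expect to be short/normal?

Dihybrid cross SSTt × ssTt — consider each gene separately:
fur length: SS × ss → 4 Ss → 4 S_ (out of 4)
tail length: Tt × Tt → 1 TT, 2 Tt, 1 tt → 3 T_ : 1 tt (out of 4)
Combine (counts out of 4 × 4 = 16): short/normal (S_T_) = 4×3 = 12; short/bobbed (S_tt) = 4×1 = 4
Phenotype counts (out of 16): 12 short/normal, 4 short/bobbed
short/normal: 12 out of 16 → fraction 3/4
Expected count = 3/4 × 1008 = 756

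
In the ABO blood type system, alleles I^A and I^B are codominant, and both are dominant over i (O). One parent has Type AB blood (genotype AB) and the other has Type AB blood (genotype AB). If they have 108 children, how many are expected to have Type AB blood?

Cross: AB × AB
Possible offspring genotypes: 1 AA, 2 AB, 1 BB
Blood type counts: 1 Type A, 2 Type AB, 1 Type B
Probability of Type AB: 2/4 = 1/2
Expected count = 1/2 × 108 = 54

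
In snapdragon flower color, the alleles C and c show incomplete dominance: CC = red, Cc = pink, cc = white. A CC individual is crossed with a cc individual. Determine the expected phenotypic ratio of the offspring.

Punnett square for CC × cc:
Offspring genotypes: 4 Cc
Phenotype counts: 4 pink
Ratio: all pink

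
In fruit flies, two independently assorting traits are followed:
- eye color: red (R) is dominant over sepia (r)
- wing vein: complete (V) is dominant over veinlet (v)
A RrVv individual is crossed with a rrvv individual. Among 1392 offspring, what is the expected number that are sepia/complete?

Dihybrid cross RrVv × rrvv — consider each gene separately:
eye color: Rr × rr → 2 Rr, 2 rr → 2 R_ : 2 rr (out of 4)
wing vein: Vv × vv → 2 Vv, 2 vv → 2 V_ : 2 vv (out of 4)
Combine (counts out of 4 × 4 = 16): red/complete (R_V_) = 2×2 = 4; red/veinlet (R_vv) = 2×2 = 4; sepia/complete (rrV_) = 2×2 = 4; sepia/veinlet (rrvv) = 2×2 = 4
Phenotype counts (out of 16): 4 red/complete, 4 red/veinlet, 4 sepia/complete, 4 sepia/veinlet
sepia/complete: 4 out of 16 → fraction 1/4
Expected count = 1/4 × 1392 = 348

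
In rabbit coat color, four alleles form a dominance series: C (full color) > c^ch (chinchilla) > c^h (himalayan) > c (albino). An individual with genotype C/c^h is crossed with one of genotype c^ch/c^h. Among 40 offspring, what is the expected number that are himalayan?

Cross: C/c^h × c^ch/c^h
Allele dominance: C > c^ch > c^h > c
Offspring genotypes: 1 C/c^ch, 1 C/c^h, 1 c^ch/c^h, 1 c^h/c^h
Phenotype counts: 2 full color, 1 chinchilla, 1 himalayan
himalayan: 1 out of 4 → fraction 1/4
Expected count = 1/4 × 40 = 10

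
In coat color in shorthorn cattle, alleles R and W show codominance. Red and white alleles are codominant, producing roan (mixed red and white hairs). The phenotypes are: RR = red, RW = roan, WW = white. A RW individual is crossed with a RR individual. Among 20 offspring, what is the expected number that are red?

Punnett square for RW × RR:
Offspring genotypes: 2 RR, 2 RW
Phenotype counts: 2 red, 2 roan
red: 2 out of 4 → fraction 1/2
Expected count = 1/2 × 20 = 10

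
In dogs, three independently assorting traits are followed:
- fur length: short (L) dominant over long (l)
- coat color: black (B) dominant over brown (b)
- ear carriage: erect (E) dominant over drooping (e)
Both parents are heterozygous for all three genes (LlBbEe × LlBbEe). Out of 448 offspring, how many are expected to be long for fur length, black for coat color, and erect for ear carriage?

Trihybrid cross: LlBbEe × LlBbEe
Each trait segregates independently with a 3:1 phenotypic ratio, so each gene contributes 3/4 (dominant) or 1/4 (recessive).
Target: long (fur length), black (coat color), erect (ear carriage)
Probability = product of independent per-trait probabilities
= 1/4 × 3/4 × 3/4 = 9/64
Expected count = 9/64 × 448 = 63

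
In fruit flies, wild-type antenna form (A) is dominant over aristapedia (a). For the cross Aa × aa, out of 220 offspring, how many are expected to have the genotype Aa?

Punnett square for Aa × aa:
Offspring genotypes: 2 Aa, 2 aa
Total offspring: 4
Count with target: 2
Probability: 2/4 = 1/2
Expected count = 1/2 × 220 = 110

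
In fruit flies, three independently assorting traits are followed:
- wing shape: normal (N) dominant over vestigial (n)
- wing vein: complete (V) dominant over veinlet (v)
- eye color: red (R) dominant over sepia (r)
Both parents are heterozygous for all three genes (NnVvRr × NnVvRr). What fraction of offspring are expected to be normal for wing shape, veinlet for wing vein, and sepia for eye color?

Trihybrid cross: NnVvRr × NnVvRr
Each trait segregates independently with a 3:1 phenotypic ratio, so each gene contributes 3/4 (dominant) or 1/4 (recessive).
Target: normal (wing shape), veinlet (wing vein), sepia (eye color)
Probability = product of independent per-trait probabilities
= 3/4 × 1/4 × 1/4 = 3/64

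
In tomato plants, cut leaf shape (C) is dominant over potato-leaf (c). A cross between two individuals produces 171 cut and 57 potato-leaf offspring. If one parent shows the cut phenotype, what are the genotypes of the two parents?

Observed offspring: 171 cut, 57 potato-leaf
The observed ratio simplifies to 3:1. Potato-leaf (cc) offspring appear, so each parent must contribute one c allele. The parent stated to show cut carries C, so it is Cc. The other parent is then either Cc or cc: Cc × cc would give a 1:1 split, whereas Cc × Cc gives 3:1 — matching the data. So both parents are heterozygous (Cc × Cc).
Parent genotypes: Cc × Cc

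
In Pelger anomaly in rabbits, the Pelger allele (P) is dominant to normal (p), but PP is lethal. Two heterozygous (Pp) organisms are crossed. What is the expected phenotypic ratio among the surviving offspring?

Cross: Pp × Pp
Punnett square offspring (before lethality): 1 PP, 2 Pp, 1 pp
The PP genotype is lethal (embryos die); surviving offspring: 2 Pp, 1 pp
Ratio: 2 Pelger : 1 normal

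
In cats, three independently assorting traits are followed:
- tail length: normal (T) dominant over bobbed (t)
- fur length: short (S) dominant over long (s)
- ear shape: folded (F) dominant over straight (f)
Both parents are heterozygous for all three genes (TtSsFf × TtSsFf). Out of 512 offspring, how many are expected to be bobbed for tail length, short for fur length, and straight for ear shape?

Trihybrid cross: TtSsFf × TtSsFf
Each trait segregates independently with a 3:1 phenotypic ratio, so each gene contributes 3/4 (dominant) or 1/4 (recessive).
Target: bobbed (tail length), short (fur length), straight (ear shape)
Probability = product of independent per-trait probabilities
= 1/4 × 3/4 × 1/4 = 3/64
Expected count = 3/64 × 512 = 24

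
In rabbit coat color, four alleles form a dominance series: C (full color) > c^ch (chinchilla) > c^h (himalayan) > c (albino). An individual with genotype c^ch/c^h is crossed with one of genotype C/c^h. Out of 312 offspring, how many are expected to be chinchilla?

Cross: c^ch/c^h × C/c^h
Allele dominance: C > c^ch > c^h > c
Offspring genotypes: 1 C/c^ch, 1 c^ch/c^h, 1 C/c^h, 1 c^h/c^h
Phenotype counts: 2 full color, 1 chinchilla, 1 himalayan
chinchilla: 1 out of 4 → fraction 1/4
Expected count = 1/4 × 312 = 78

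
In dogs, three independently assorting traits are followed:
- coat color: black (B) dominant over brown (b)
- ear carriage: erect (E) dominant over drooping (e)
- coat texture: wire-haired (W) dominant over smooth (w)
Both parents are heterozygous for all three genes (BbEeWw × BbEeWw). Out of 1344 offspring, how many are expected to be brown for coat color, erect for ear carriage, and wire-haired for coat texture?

Trihybrid cross: BbEeWw × BbEeWw
Each trait segregates independently with a 3:1 phenotypic ratio, so each gene contributes 3/4 (dominant) or 1/4 (recessive).
Target: brown (coat color), erect (ear carriage), wire-haired (coat texture)
Probability = product of independent per-trait probabilities
= 1/4 × 3/4 × 3/4 = 9/64
Expected count = 9/64 × 1344 = 189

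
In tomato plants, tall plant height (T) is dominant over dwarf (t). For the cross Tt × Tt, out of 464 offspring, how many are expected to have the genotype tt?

Punnett square for Tt × Tt:
Offspring genotypes: 1 TT, 2 Tt, 1 tt
Total offspring: 4
Count with target: 1
Probability: 1/4
Expected count = 1/4 × 464 = 116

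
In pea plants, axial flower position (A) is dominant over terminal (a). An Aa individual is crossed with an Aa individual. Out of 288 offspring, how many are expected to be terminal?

Punnett square for Aa × Aa:
Offspring genotypes: 1 AA, 2 Aa, 1 aa
axial: 3, terminal: 1
terminal: 1 out of 4 → fraction 1/4
Expected count = 1/4 × 288 = 72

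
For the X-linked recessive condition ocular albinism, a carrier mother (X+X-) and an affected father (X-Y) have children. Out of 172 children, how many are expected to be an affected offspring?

Cross: X+X- × X-Y
Offspring: 1 X+X-, 1 X+Y, 1 X-X-, 1 X-Y
Probability of an affected offspring: 2/4 = 1/2
Expected count = 1/2 × 172 = 86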